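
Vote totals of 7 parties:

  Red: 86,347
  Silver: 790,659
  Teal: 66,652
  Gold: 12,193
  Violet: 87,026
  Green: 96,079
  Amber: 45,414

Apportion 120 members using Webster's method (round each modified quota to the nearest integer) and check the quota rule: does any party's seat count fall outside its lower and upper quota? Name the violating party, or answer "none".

Standard quotas: Red 8.749, Silver 80.109, Teal 6.753, Gold 1.235, Violet 8.817, Green 9.735, Amber 4.601.
Webster allocation: Red 9, Silver 79, Teal 7, Gold 1, Violet 9, Green 10, Amber 5.
Silver has quota 80.109 (lower 80, upper 81) but receives 79 — outside the quota interval.

Silver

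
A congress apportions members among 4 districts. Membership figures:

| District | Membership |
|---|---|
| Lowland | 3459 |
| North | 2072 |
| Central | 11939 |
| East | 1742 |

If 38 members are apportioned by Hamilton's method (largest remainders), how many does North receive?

4

The standard divisor is 19212/38 ≈ 505.579.
Standard quotas: Lowland 6.8417, North 4.0983, Central 23.6145, East 3.4456.
Lower quotas: Lowland 6, North 4, Central 23, East 3 (sum 36, leaving 2 seats).
Remainders in descending order: Lowland 0.8417, Central 0.6145, East 0.4456, North 0.0983.
The surplus seats go to Lowland, Central.
North receives 4.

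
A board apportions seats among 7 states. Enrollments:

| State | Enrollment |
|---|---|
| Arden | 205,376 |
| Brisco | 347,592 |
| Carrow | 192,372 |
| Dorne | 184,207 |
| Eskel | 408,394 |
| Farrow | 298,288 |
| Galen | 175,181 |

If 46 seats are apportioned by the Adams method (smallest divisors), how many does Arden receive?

Standard divisor 1811410/46 ≈ 39378.478; standard quotas: Arden 5.215, Brisco 8.827, Carrow 4.885, Dorne 4.678, Eskel 10.371, Farrow 7.575, Galen 4.449.
Rounding up gives 6, 9, 5, 5, 11, 8, 5 = 49 seats, so the divisor must be adjusted.
With modified divisor 43000: modified quotas Arden 4.776, Brisco 8.084, Carrow 4.474, Dorne 4.284, Eskel 9.498, Farrow 6.937, Galen 4.074.
Rounding up: Arden 5, Brisco 9, Carrow 5, Dorne 5, Eskel 10, Farrow 7, Galen 5 (total 46).
Arden receives 5.

5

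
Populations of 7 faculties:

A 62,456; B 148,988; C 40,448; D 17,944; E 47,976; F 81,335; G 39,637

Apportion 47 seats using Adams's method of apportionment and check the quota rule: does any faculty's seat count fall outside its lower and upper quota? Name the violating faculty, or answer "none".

Standard quotas: A 6.690, B 15.959, C 4.333, D 1.922, E 5.139, F 8.712, G 4.246.
Adams allocation: A 7, B 15, C 5, D 2, E 5, F 9, G 4.
Every allocation lies between the lower and upper quota.

none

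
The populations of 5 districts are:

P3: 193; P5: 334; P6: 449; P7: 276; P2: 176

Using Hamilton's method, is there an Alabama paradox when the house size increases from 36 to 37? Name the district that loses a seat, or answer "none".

At 36 seats: P3 5, P5 8, P6 11, P7 7, P2 5.
At 37 seats: P3 5, P5 9, P6 12, P7 7, P2 4.
P2 drops from 5 to 4.

P2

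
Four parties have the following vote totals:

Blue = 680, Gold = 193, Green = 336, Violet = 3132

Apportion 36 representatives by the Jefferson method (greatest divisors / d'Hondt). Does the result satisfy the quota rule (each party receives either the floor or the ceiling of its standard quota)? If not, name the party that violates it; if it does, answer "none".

Standard quotas: Blue 5.639, Gold 1.601, Green 2.786, Violet 25.974.
Jefferson allocation: Blue 6, Gold 1, Green 2, Violet 27.
Violet has quota 25.974 (lower 25, upper 26) but receives 27 — outside the quota interval.

Violet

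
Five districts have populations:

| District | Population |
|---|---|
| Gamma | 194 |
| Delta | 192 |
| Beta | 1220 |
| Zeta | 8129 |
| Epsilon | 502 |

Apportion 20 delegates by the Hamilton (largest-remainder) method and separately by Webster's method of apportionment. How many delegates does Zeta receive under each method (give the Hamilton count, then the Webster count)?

16 and 17

Hamilton: Gamma 0, Delta 0, Beta 3, Zeta 16, Epsilon 1.
Webster: Gamma 0, Delta 0, Beta 2, Zeta 17, Epsilon 1.
Zeta gets 16 under Hamilton and 17 under Webster.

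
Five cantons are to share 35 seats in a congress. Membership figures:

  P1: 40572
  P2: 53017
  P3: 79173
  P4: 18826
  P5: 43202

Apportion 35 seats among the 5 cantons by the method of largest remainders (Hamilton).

P1 6, P2 8, P3 12, P4 3, P5 6

Standard divisor: 234790 ÷ 35 ≈ 6708.286.
Standard quotas: P1 6.0480, P2 7.9032, P3 11.8023, P4 2.8064, P5 6.4401.
Lower quotas: P1 6, P2 7, P3 11, P4 2, P5 6 (sum 32, leaving 3 seats).
Remainders in descending order: P2 0.9032, P4 0.8064, P3 0.8023, P5 0.4401, P1 0.0480.
Largest remainders: P2, P4, P3 receive the extra seats.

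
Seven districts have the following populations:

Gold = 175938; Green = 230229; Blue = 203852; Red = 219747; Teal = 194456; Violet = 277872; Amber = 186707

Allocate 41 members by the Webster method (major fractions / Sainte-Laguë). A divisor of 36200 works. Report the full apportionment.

With modified divisor 36200: modified quotas Gold 4.860, Green 6.360, Blue 5.631, Red 6.070, Teal 5.372, Violet 7.676, Amber 5.158.
Rounding to the nearest integer: Gold 5, Green 6, Blue 6, Red 6, Teal 5, Violet 8, Amber 5 (total 41).

Gold 5; Green 6; Blue 6; Red 6; Teal 5; Violet 8; Amber 5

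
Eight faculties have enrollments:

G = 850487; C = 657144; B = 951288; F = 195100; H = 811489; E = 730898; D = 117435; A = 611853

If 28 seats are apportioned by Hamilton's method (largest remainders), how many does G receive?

Standard divisor: 4925694 ÷ 28 ≈ 175917.643.
Standard quotas: G 4.8346, C 3.7355, B 5.4076, F 1.1090, H 4.6129, E 4.1548, D 0.6676, A 3.4781.
Lower quotas: G 4, C 3, B 5, F 1, H 4, E 4, D 0, A 3 (sum 24, leaving 4 seats).
Remainders in descending order: G 0.8346, C 0.7355, D 0.6676, H 0.6129, A 0.4781, B 0.4076, E 0.1548, F 0.1090.
Largest remainders: G, C, D, H receive the extra seats.
G receives 5.

5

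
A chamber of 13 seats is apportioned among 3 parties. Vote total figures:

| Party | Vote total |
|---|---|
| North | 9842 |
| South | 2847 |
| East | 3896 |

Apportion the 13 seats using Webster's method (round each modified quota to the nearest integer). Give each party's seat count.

North 8, South 2, East 3

Standard divisor 16585/13 ≈ 1275.769; standard quotas: North 7.715, South 2.232, East 3.054.
Rounding to the nearest integer gives North 8, South 2, East 3 — total 13, matching the house size, so no adjustment is needed.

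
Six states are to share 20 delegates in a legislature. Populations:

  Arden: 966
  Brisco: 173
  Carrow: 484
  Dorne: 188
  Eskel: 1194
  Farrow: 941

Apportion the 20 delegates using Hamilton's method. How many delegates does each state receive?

Total 3946; standard divisor 3946/20 ≈ 197.3.
Standard quotas: Arden 4.896, Brisco 0.877, Carrow 2.453, Dorne 0.953, Eskel 6.052, Farrow 4.769.
Lower quotas: Arden 4, Brisco 0, Carrow 2, Dorne 0, Eskel 6, Farrow 4 (sum 16, leaving 4 seats).
Remainders in descending order: Dorne 0.953, Arden 0.896, Brisco 0.877, Farrow 0.769, Carrow 0.453, Eskel 0.052.
Largest remainders: Dorne, Arden, Brisco, Farrow receive the extra seats.

Arden: 5, Brisco: 1, Carrow: 2, Dorne: 1, Eskel: 6, Farrow: 5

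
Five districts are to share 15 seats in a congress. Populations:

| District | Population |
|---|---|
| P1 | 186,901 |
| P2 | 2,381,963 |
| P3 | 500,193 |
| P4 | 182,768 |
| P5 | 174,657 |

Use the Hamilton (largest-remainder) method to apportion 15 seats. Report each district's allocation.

P1 1, P2 10, P3 2, P4 1, P5 1

Total 3426482; standard divisor 3426482/15 ≈ 228432.133.
Standard quotas: P1 0.8182, P2 10.4274, P3 2.1897, P4 0.8001, P5 0.7646.
Lower quotas: P1 0, P2 10, P3 2, P4 0, P5 0 (sum 12, leaving 3 seats).
Remainders in descending order: P1 0.8182, P4 0.8001, P5 0.7646, P2 0.4274, P3 0.1897.
Largest remainders: P1, P4, P5 receive the extra seats.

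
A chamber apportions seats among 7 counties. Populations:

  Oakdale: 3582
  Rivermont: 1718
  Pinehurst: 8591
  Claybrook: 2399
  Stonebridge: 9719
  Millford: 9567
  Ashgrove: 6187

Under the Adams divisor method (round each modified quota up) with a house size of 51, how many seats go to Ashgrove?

8

Standard divisor 41763/51 ≈ 818.882; standard quotas: Oakdale 4.374, Rivermont 2.098, Pinehurst 10.491, Claybrook 2.930, Stonebridge 11.869, Millford 11.683, Ashgrove 7.555.
Rounding up gives 5, 3, 11, 3, 12, 12, 8 = 54 seats, so the divisor must be adjusted.
With modified divisor 880: modified quotas Oakdale 4.070, Rivermont 1.952, Pinehurst 9.762, Claybrook 2.726, Stonebridge 11.044, Millford 10.872, Ashgrove 7.031.
Rounding up: Oakdale 5, Rivermont 2, Pinehurst 10, Claybrook 3, Stonebridge 12, Millford 11, Ashgrove 8 (total 51).
Ashgrove receives 8.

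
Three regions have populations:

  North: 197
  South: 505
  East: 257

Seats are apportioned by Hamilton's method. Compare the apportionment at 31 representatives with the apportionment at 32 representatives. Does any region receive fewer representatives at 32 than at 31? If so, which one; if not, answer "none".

North

At 31 seats: North 7, South 16, East 8.
At 32 seats: North 6, South 17, East 9.
North drops from 7 to 6.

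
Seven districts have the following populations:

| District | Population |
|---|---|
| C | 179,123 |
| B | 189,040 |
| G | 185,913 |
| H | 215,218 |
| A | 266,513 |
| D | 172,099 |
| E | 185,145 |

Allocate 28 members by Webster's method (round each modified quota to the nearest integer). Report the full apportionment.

Standard divisor 1393051/28 ≈ 49751.821; standard quotas: C 3.600, B 3.800, G 3.737, H 4.326, A 5.357, D 3.459, E 3.721.
Rounding to the nearest integer gives C 4, B 4, G 4, H 4, A 5, D 3, E 4 — total 28, matching the house size, so no adjustment is needed.

C=4, B=4, G=4, H=4, A=5, D=3, E=4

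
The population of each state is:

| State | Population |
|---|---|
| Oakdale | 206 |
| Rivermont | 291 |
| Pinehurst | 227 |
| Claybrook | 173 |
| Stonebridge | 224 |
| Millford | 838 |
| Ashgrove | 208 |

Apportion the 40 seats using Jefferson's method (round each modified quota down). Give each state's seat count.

Oakdale 4, Rivermont 5, Pinehurst 4, Claybrook 3, Stonebridge 4, Millford 16, Ashgrove 4

Standard divisor 2167/40 ≈ 54.175; standard quotas: Oakdale 3.802, Rivermont 5.371, Pinehurst 4.190, Claybrook 3.193, Stonebridge 4.135, Millford 15.468, Ashgrove 3.839.
Rounding down gives 3, 5, 4, 3, 4, 15, 3 = 37 seats, so the divisor must be adjusted.
With modified divisor 50: modified quotas Oakdale 4.120, Rivermont 5.820, Pinehurst 4.540, Claybrook 3.460, Stonebridge 4.480, Millford 16.760, Ashgrove 4.160.
Rounding down: Oakdale 4, Rivermont 5, Pinehurst 4, Claybrook 3, Stonebridge 4, Millford 16, Ashgrove 4 (total 40).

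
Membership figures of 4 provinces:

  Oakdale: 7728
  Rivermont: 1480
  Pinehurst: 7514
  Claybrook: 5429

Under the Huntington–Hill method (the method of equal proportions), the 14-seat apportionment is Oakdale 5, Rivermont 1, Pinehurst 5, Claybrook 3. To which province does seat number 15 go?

Priority for the next seat is population ÷ (√(s·(s+1))).
Priorities: Oakdale 1410.933, Rivermont 1046.518, Pinehurst 1371.862, Claybrook 1567.217.
Highest priority: Claybrook.

Claybrook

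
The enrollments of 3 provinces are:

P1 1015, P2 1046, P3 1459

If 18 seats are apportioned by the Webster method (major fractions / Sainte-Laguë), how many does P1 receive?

Standard divisor 3520/18 ≈ 195.556; standard quotas: P1 5.190, P2 5.349, P3 7.461.
Rounding to the nearest integer gives 5, 5, 7 = 17 seats, so the divisor must be adjusted.
With modified divisor 192: modified quotas P1 5.286, P2 5.448, P3 7.599.
Rounding to the nearest integer: P1 5, P2 5, P3 8 (total 18).
P1 receives 5.

5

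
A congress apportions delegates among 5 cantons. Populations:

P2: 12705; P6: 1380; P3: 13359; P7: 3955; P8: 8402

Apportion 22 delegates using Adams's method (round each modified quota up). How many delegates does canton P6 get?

1

Standard divisor 39801/22 ≈ 1809.136; standard quotas: P2 7.023, P6 0.763, P3 7.384, P7 2.186, P8 4.644.
Rounding up gives 8, 1, 8, 3, 5 = 25 seats, so the divisor must be adjusted.
With modified divisor 2000: modified quotas P2 6.353, P6 0.690, P3 6.679, P7 1.978, P8 4.201.
Rounding up: P2 7, P6 1, P3 7, P7 2, P8 5 (total 22).
P6 receives 1.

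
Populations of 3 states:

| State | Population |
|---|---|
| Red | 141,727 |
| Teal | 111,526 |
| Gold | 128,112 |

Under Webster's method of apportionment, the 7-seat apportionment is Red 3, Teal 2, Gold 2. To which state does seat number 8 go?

Gold

Priority for the next seat is population ÷ (current seats + 0.5).
Priorities: Red 40493.429, Teal 44610.400, Gold 51244.800.
Highest priority: Gold.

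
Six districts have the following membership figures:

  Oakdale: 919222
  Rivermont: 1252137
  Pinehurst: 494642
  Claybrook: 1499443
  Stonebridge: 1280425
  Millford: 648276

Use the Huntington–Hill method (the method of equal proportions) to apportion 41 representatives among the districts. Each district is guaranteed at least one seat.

Oakdale 6; Rivermont 9; Pinehurst 3; Claybrook 10; Stonebridge 9; Millford 4

With divisor 146262: modified quotas Oakdale 6.285, Rivermont 8.561, Pinehurst 3.382, Claybrook 10.252, Stonebridge 8.754, Millford 4.432.
Geometric-mean thresholds: Oakdale √(6·7)=6.481, Rivermont √(8·9)=8.485, Pinehurst √(3·4)=3.464, Claybrook √(10·11)=10.488, Stonebridge √(8·9)=8.485, Millford √(4·5)=4.472.
Each quota rounded against its threshold gives Oakdale 6, Rivermont 9, Pinehurst 3, Claybrook 10, Stonebridge 9, Millford 4 (total 41).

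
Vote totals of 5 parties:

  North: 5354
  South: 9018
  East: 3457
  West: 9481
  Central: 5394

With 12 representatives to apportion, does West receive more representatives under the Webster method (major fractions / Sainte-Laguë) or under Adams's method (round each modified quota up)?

Webster: North 2, South 3, East 1, West 4, Central 2.
Adams: North 2, South 3, East 2, West 3, Central 2.
West gets 4 under Webster and 3 under Adams.

Webster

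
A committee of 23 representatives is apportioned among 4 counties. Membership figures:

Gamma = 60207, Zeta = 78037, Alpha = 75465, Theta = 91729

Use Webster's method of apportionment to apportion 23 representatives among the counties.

Gamma 4, Zeta 6, Alpha 6, Theta 7

Standard divisor 305438/23 ≈ 13279.913; standard quotas: Gamma 4.534, Zeta 5.876, Alpha 5.683, Theta 6.907.
Rounding to the nearest integer gives 5, 6, 6, 7 = 24 seats, so the divisor must be adjusted.
With modified divisor 13600: modified quotas Gamma 4.427, Zeta 5.738, Alpha 5.549, Theta 6.745.
Rounding to the nearest integer: Gamma 4, Zeta 6, Alpha 6, Theta 7 (total 23).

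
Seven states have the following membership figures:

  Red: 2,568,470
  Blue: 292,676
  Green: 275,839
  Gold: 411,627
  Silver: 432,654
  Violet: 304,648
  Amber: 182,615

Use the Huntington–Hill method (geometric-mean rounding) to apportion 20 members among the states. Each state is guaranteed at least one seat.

Red 12; Blue 1; Green 1; Gold 2; Silver 2; Violet 1; Amber 1

With divisor 219488: modified quotas Red 11.702, Blue 1.333, Green 1.257, Gold 1.875, Silver 1.971, Violet 1.388, Amber 0.832.
Geometric-mean thresholds: Red √(11·12)=11.489, Blue √(1·2)=1.414, Green √(1·2)=1.414, Gold √(1·2)=1.414, Silver √(1·2)=1.414, Violet √(1·2)=1.414, Amber (min 1).
Each quota rounded against its threshold gives Red 12, Blue 1, Green 1, Gold 2, Silver 2, Violet 1, Amber 1 (total 20).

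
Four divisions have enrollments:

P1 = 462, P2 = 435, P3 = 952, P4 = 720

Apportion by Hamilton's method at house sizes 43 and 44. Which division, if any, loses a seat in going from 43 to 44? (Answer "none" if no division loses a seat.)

none

At 43 seats: P1 8, P2 7, P3 16, P4 12.
At 44 seats: P1 8, P2 8, P3 16, P4 12.
No division's allocation decreased.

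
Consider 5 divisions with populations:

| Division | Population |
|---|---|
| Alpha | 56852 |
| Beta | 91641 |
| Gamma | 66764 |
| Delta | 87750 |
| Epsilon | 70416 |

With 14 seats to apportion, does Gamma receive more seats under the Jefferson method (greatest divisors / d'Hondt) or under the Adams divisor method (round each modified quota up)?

Adams

Jefferson: Alpha 2, Beta 4, Gamma 2, Delta 3, Epsilon 3.
Adams: Alpha 2, Beta 3, Gamma 3, Delta 3, Epsilon 3.
Gamma gets 2 under Jefferson and 3 under Adams.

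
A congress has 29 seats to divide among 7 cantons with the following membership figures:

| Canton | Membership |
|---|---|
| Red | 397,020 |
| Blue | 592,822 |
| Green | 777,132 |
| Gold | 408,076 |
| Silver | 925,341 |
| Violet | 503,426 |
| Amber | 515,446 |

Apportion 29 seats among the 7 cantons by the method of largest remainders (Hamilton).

Standard divisor: 4119263 ÷ 29 ≈ 142043.552.
Standard quotas: Red 2.7951, Blue 4.1735, Green 5.4711, Gold 2.8729, Silver 6.5145, Violet 3.5442, Amber 3.6288.
Lower quotas: Red 2, Blue 4, Green 5, Gold 2, Silver 6, Violet 3, Amber 3 (sum 25, leaving 4 seats).
Remainders in descending order: Gold 0.8729, Red 0.7951, Amber 0.6288, Violet 0.5442, Silver 0.5145, Green 0.4711, Blue 0.1735.
The surplus seats go to Gold, Red, Amber, Violet.

Red 3; Blue 4; Green 5; Gold 3; Silver 6; Violet 4; Amber 4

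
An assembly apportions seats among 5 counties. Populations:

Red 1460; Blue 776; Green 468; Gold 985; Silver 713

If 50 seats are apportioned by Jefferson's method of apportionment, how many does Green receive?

5

Standard divisor 4402/50 ≈ 88.04; standard quotas: Red 16.583, Blue 8.814, Green 5.316, Gold 11.188, Silver 8.099.
Rounding down gives 16, 8, 5, 11, 8 = 48 seats, so the divisor must be adjusted.
With modified divisor 84: modified quotas Red 17.381, Blue 9.238, Green 5.571, Gold 11.726, Silver 8.488.
Rounding down: Red 17, Blue 9, Green 5, Gold 11, Silver 8 (total 50).
Green receives 5.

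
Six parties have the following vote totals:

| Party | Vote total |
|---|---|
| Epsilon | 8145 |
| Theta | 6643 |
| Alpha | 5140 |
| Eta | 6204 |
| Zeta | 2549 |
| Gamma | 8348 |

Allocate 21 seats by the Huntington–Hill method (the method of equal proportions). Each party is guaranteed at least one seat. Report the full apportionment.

With divisor 1812: modified quotas Epsilon 4.495, Theta 3.666, Alpha 2.837, Eta 3.424, Zeta 1.407, Gamma 4.607.
Geometric-mean thresholds: Epsilon √(4·5)=4.472, Theta √(3·4)=3.464, Alpha √(2·3)=2.449, Eta √(3·4)=3.464, Zeta √(1·2)=1.414, Gamma √(4·5)=4.472.
Each quota rounded against its threshold gives Epsilon 5, Theta 4, Alpha 3, Eta 3, Zeta 1, Gamma 5 (total 21).

Epsilon 5; Theta 4; Alpha 3; Eta 3; Zeta 1; Gamma 5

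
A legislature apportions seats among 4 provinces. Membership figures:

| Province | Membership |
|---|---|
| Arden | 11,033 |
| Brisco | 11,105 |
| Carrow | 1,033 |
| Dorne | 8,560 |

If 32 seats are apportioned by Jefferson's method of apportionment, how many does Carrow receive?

Standard divisor 31731/32 ≈ 991.594; standard quotas: Arden 11.127, Brisco 11.199, Carrow 1.042, Dorne 8.633.
Rounding down gives 11, 11, 1, 8 = 31 seats, so the divisor must be adjusted.
With modified divisor 940: modified quotas Arden 11.737, Brisco 11.814, Carrow 1.099, Dorne 9.106.
Rounding down: Arden 11, Brisco 11, Carrow 1, Dorne 9 (total 32).
Carrow receives 1.

1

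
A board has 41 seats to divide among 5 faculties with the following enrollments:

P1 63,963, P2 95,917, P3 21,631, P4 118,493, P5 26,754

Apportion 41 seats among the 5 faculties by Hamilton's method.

Standard divisor: 326758 ÷ 41 ≈ 7969.707.
Standard quotas: P1 8.0258, P2 12.0352, P3 2.7142, P4 14.8679, P5 3.3570.
Lower quotas: P1 8, P2 12, P3 2, P4 14, P5 3 (sum 39, leaving 2 seats).
Remainders in descending order: P4 0.8679, P3 0.7142, P5 0.3570, P2 0.0352, P1 0.0258.
The surplus seats go to P4, P3.

P1=8, P2=12, P3=3, P4=15, P5=3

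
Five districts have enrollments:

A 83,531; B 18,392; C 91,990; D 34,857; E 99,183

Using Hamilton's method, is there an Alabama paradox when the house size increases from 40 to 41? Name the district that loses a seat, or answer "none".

At 40 seats: A 10, B 2, C 11, D 5, E 12.
At 41 seats: A 11, B 2, C 12, D 4, E 12.
D drops from 5 to 4.

D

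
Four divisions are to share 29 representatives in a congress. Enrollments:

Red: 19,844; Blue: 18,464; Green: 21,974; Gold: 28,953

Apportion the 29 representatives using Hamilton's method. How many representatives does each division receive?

Red: 7, Blue: 6, Green: 7, Gold: 9

The standard divisor is 89235/29 ≈ 3077.069.
Standard quotas: Red 6.4490, Blue 6.0005, Green 7.1412, Gold 9.4093.
Lower quotas: Red 6, Blue 6, Green 7, Gold 9 (sum 28, leaving 1 seat).
Remainders in descending order: Red 0.4490, Gold 0.4093, Green 0.1412, Blue 0.0005.
The surplus seat goes to Red.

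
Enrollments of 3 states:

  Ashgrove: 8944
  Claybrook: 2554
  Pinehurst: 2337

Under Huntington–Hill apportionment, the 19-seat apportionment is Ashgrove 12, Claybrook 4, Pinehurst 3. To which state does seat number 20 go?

Priority for the next seat is population ÷ (√(s·(s+1))).
Priorities: Ashgrove 716.093, Claybrook 571.092, Pinehurst 674.634.
Highest priority: Ashgrove.

Ashgrove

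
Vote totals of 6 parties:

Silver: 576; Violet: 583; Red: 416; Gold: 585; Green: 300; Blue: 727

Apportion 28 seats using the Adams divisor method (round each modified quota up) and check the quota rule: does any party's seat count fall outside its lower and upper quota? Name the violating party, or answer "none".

none

Standard quotas: Silver 5.061, Violet 5.122, Red 3.655, Gold 5.140, Green 2.636, Blue 6.387.
Adams allocation: Silver 5, Violet 5, Red 4, Gold 5, Green 3, Blue 6.
Every allocation lies between the lower and upper quota.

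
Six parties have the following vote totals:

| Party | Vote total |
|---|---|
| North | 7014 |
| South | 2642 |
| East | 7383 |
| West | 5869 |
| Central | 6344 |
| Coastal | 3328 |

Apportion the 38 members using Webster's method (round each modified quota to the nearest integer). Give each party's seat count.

North 8; South 3; East 9; West 7; Central 7; Coastal 4

Standard divisor 32580/38 ≈ 857.368; standard quotas: North 8.181, South 3.082, East 8.611, West 6.845, Central 7.399, Coastal 3.882.
Rounding to the nearest integer gives North 8, South 3, East 9, West 7, Central 7, Coastal 4 — total 38, matching the house size, so no adjustment is needed.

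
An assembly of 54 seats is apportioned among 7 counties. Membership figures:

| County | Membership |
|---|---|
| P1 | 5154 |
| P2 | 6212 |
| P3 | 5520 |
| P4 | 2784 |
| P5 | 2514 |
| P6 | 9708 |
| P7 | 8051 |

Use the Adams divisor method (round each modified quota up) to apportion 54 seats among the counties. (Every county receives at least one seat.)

Standard divisor 39943/54 ≈ 739.685; standard quotas: P1 6.968, P2 8.398, P3 7.463, P4 3.764, P5 3.399, P6 13.125, P7 10.884.
Rounding up gives 7, 9, 8, 4, 4, 14, 11 = 57 seats, so the divisor must be adjusted.
With modified divisor 800: modified quotas P1 6.442, P2 7.765, P3 6.900, P4 3.480, P5 3.143, P6 12.135, P7 10.064.
Rounding up: P1 7, P2 8, P3 7, P4 4, P5 4, P6 13, P7 11 (total 54).

P1: 7, P2: 8, P3: 7, P4: 4, P5: 4, P6: 13, P7: 11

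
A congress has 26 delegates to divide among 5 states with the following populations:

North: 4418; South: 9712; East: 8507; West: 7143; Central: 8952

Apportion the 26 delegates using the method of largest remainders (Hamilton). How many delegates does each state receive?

Standard divisor: 38732 ÷ 26 ≈ 1489.692.
Standard quotas: North 2.9657, South 6.5195, East 5.7106, West 4.7949, Central 6.0093.
Lower quotas: North 2, South 6, East 5, West 4, Central 6 (sum 23, leaving 3 seats).
Remainders in descending order: North 0.9657, West 0.7949, East 0.7106, South 0.5195, Central 0.0093.
The surplus seats go to North, West, East.

North 3, South 6, East 6, West 5, Central 6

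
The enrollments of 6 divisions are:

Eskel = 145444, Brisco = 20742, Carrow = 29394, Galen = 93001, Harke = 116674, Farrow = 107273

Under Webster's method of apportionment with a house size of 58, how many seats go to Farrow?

12

Standard divisor 512528/58 ≈ 8836.69; standard quotas: Eskel 16.459, Brisco 2.347, Carrow 3.326, Galen 10.524, Harke 13.203, Farrow 12.140.
Rounding to the nearest integer gives 16, 2, 3, 11, 13, 12 = 57 seats, so the divisor must be adjusted.
With modified divisor 8700: modified quotas Eskel 16.718, Brisco 2.384, Carrow 3.379, Galen 10.690, Harke 13.411, Farrow 12.330.
Rounding to the nearest integer: Eskel 17, Brisco 2, Carrow 3, Galen 11, Harke 13, Farrow 12 (total 58).
Farrow receives 12.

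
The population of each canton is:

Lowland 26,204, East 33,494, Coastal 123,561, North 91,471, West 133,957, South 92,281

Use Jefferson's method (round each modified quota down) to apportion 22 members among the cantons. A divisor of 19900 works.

With modified divisor 19900: modified quotas Lowland 1.317, East 1.683, Coastal 6.209, North 4.597, West 6.732, South 4.637.
Rounding down: Lowland 1, East 1, Coastal 6, North 4, West 6, South 4 (total 22).

Lowland 1, East 1, Coastal 6, North 4, West 6, South 4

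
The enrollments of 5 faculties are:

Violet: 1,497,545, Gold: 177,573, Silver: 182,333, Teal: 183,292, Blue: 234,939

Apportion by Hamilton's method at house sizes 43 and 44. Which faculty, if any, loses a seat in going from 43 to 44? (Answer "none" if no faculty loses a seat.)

At 43 seats: Violet 28, Gold 3, Silver 4, Teal 4, Blue 4.
At 44 seats: Violet 29, Gold 3, Silver 3, Teal 4, Blue 5.
Silver drops from 4 to 3.

Silver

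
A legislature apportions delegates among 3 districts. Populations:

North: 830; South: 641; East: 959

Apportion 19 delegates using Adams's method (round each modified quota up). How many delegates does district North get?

Standard divisor 2430/19 ≈ 127.895; standard quotas: North 6.490, South 5.012, East 7.498.
Rounding up gives 7, 6, 8 = 21 seats, so the divisor must be adjusted.
With modified divisor 137.7: modified quotas North 6.028, South 4.655, East 6.964.
Rounding up: North 7, South 5, East 7 (total 19).
North receives 7.

7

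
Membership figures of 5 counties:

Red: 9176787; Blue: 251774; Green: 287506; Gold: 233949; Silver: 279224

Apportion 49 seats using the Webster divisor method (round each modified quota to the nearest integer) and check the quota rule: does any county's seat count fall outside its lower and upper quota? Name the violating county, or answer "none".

Red

Standard quotas: Red 43.959, Blue 1.206, Green 1.377, Gold 1.121, Silver 1.338.
Webster allocation: Red 45, Blue 1, Green 1, Gold 1, Silver 1.
Red has quota 43.959 (lower 43, upper 44) but receives 45 — outside the quota interval.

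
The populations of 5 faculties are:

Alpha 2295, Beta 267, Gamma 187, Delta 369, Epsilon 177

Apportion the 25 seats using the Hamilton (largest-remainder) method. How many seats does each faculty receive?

Alpha=17, Beta=2, Gamma=2, Delta=3, Epsilon=1

Standard divisor: 3295 ÷ 25 ≈ 131.8.
Standard quotas: Alpha 17.413, Beta 2.026, Gamma 1.419, Delta 2.800, Epsilon 1.343.
Lower quotas: Alpha 17, Beta 2, Gamma 1, Delta 2, Epsilon 1 (sum 23, leaving 2 seats).
Remainders in descending order: Delta 0.800, Gamma 0.419, Alpha 0.413, Epsilon 0.343, Beta 0.026.
Largest remainders: Delta, Gamma receive the extra seats.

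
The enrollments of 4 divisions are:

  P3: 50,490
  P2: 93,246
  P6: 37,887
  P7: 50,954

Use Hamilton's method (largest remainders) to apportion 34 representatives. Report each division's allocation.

Standard divisor: 232577 ÷ 34 ≈ 6840.5.
Standard quotas: P3 7.3810, P2 13.6315, P6 5.5386, P7 7.4489.
Lower quotas: P3 7, P2 13, P6 5, P7 7 (sum 32, leaving 2 seats).
Remainders in descending order: P2 0.6315, P6 0.5386, P7 0.4489, P3 0.3810.
Largest remainders: P2, P6 receive the extra seats.

P3=7, P2=14, P6=6, P7=7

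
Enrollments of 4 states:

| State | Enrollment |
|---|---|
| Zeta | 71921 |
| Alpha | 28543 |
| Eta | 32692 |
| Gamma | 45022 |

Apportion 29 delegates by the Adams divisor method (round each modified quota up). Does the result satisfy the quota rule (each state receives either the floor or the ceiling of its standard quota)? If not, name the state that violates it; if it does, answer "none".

none

Standard quotas: Zeta 11.706, Alpha 4.646, Eta 5.321, Gamma 7.328.
Adams allocation: Zeta 11, Alpha 5, Eta 6, Gamma 7.
Every allocation lies between the lower and upper quota.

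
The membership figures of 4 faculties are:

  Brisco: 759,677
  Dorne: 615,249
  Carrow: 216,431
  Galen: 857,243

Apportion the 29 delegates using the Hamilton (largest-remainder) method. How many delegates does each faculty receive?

The standard divisor is 2448600/29 ≈ 84434.483.
Standard quotas: Brisco 8.9972, Dorne 7.2867, Carrow 2.5633, Galen 10.1528.
Lower quotas: Brisco 8, Dorne 7, Carrow 2, Galen 10 (sum 27, leaving 2 seats).
Remainders in descending order: Brisco 0.9972, Carrow 0.5633, Dorne 0.2867, Galen 0.1528.
The surplus seats go to Brisco, Carrow.

Brisco 9, Dorne 7, Carrow 3, Galen 10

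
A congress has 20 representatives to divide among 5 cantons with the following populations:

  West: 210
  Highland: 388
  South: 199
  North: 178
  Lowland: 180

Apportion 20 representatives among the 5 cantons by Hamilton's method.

The standard divisor is 1155/20 ≈ 57.75.
Standard quotas: West 3.636, Highland 6.719, South 3.446, North 3.082, Lowland 3.117.
Lower quotas: West 3, Highland 6, South 3, North 3, Lowland 3 (sum 18, leaving 2 seats).
Remainders in descending order: Highland 0.719, West 0.636, South 0.446, Lowland 0.117, North 0.082.
The surplus seats go to Highland, West.

West=4, Highland=7, South=3, North=3, Lowland=3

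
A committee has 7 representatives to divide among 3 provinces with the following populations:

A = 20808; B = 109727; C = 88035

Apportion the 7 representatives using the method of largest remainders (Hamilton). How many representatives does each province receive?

Total 218570; standard divisor 218570/7 ≈ 31224.286.
Standard quotas: A 0.6664, B 3.5142, C 2.8194.
Lower quotas: A 0, B 3, C 2 (sum 5, leaving 2 seats).
Remainders in descending order: C 0.8194, A 0.6664, B 0.5142.
The surplus seats go to C, A.

A=1, B=3, C=3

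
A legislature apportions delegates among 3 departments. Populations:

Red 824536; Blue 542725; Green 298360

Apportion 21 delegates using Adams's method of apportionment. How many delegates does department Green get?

4

Standard divisor 1665621/21 ≈ 79315.286; standard quotas: Red 10.396, Blue 6.843, Green 3.762.
Rounding up gives 11, 7, 4 = 22 seats, so the divisor must be adjusted.
With modified divisor 86500: modified quotas Red 9.532, Blue 6.274, Green 3.449.
Rounding up: Red 10, Blue 7, Green 4 (total 21).
Green receives 4.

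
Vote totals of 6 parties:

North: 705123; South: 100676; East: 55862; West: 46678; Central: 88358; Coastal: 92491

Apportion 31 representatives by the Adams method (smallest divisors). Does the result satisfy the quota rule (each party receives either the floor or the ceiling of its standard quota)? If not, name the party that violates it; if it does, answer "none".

North

Standard quotas: North 20.069, South 2.865, East 1.590, West 1.329, Central 2.515, Coastal 2.632.
Adams allocation: North 18, South 3, East 2, West 2, Central 3, Coastal 3.
North has quota 20.069 (lower 20, upper 21) but receives 18 — outside the quota interval.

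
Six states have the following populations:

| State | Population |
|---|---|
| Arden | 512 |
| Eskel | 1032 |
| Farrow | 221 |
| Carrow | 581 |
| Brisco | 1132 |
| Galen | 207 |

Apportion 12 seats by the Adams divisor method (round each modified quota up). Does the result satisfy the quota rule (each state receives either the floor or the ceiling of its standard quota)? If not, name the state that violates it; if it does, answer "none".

none

Standard quotas: Arden 1.667, Eskel 3.361, Farrow 0.720, Carrow 1.892, Brisco 3.686, Galen 0.674.
Adams allocation: Arden 2, Eskel 3, Farrow 1, Carrow 2, Brisco 3, Galen 1.
Every allocation lies between the lower and upper quota.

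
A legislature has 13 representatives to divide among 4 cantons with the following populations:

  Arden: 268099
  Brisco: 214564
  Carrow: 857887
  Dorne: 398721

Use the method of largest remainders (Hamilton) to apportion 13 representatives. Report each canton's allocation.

Arden: 2; Brisco: 2; Carrow: 6; Dorne: 3

The standard divisor is 1739271/13 ≈ 133790.077.
Standard quotas: Arden 2.0039, Brisco 1.6037, Carrow 6.4122, Dorne 2.9802.
Lower quotas: Arden 2, Brisco 1, Carrow 6, Dorne 2 (sum 11, leaving 2 seats).
Remainders in descending order: Dorne 0.9802, Brisco 0.6037, Carrow 0.4122, Arden 0.0039.
The surplus seats go to Dorne, Brisco.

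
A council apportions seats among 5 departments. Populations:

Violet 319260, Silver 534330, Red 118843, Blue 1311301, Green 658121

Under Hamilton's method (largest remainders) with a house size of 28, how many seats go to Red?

Total 2941855; standard divisor 2941855/28 ≈ 105066.25.
Standard quotas: Violet 3.0387, Silver 5.0856, Red 1.1311, Blue 12.4807, Green 6.2639.
Lower quotas: Violet 3, Silver 5, Red 1, Blue 12, Green 6 (sum 27, leaving 1 seat).
Remainders in descending order: Blue 0.4807, Green 0.2639, Red 0.1311, Silver 0.0856, Violet 0.0387.
Largest remainder: Blue receives the extra seat.
Red receives 1.

1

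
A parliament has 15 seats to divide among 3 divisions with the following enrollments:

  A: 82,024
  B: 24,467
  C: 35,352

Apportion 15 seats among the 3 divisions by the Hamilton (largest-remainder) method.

Total 141843; standard divisor 141843/15 ≈ 9456.2.
Standard quotas: A 8.6741, B 2.5874, C 3.7385.
Lower quotas: A 8, B 2, C 3 (sum 13, leaving 2 seats).
Remainders in descending order: C 0.7385, A 0.6741, B 0.5874.
Largest remainders: C, A receive the extra seats.

A 9; B 2; C 4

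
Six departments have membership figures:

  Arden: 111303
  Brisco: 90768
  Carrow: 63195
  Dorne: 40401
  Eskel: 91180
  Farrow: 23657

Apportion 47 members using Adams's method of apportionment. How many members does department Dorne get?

5

Standard divisor 420504/47 ≈ 8946.894; standard quotas: Arden 12.440, Brisco 10.145, Carrow 7.063, Dorne 4.516, Eskel 10.191, Farrow 2.644.
Rounding up gives 13, 11, 8, 5, 11, 3 = 51 seats, so the divisor must be adjusted.
With modified divisor 9700: modified quotas Arden 11.475, Brisco 9.358, Carrow 6.515, Dorne 4.165, Eskel 9.400, Farrow 2.439.
Rounding up: Arden 12, Brisco 10, Carrow 7, Dorne 5, Eskel 10, Farrow 3 (total 47).
Dorne receives 5.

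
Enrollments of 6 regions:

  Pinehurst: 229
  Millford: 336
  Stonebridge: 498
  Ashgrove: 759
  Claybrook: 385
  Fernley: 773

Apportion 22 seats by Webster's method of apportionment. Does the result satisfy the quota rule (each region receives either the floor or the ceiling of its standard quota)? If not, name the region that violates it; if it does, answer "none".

none

Standard quotas: Pinehurst 1.691, Millford 2.481, Stonebridge 3.677, Ashgrove 5.603, Claybrook 2.842, Fernley 5.707.
Webster allocation: Pinehurst 2, Millford 2, Stonebridge 4, Ashgrove 5, Claybrook 3, Fernley 6.
Every allocation lies between the lower and upper quota.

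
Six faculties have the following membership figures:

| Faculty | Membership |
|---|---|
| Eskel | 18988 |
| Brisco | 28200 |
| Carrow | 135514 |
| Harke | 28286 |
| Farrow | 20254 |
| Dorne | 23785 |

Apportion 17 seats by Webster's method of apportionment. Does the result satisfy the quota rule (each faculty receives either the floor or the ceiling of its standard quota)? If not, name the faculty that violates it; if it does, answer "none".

Standard quotas: Eskel 1.266, Brisco 1.880, Carrow 9.033, Harke 1.886, Farrow 1.350, Dorne 1.585.
Webster allocation: Eskel 1, Brisco 2, Carrow 9, Harke 2, Farrow 1, Dorne 2.
Every allocation lies between the lower and upper quota.

none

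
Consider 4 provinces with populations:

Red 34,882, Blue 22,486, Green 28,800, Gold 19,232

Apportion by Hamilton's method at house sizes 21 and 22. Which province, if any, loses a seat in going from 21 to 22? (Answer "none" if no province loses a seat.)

none

At 21 seats: Red 7, Blue 4, Green 6, Gold 4.
At 22 seats: Red 7, Blue 5, Green 6, Gold 4.
No province's allocation decreased.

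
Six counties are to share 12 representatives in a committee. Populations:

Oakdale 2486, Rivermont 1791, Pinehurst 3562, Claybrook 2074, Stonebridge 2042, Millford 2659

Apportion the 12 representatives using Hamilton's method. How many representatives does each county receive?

Oakdale 2; Rivermont 1; Pinehurst 3; Claybrook 2; Stonebridge 2; Millford 2

The standard divisor is 14614/12 ≈ 1217.833.
Standard quotas: Oakdale 2.041, Rivermont 1.471, Pinehurst 2.925, Claybrook 1.703, Stonebridge 1.677, Millford 2.183.
Lower quotas: Oakdale 2, Rivermont 1, Pinehurst 2, Claybrook 1, Stonebridge 1, Millford 2 (sum 9, leaving 3 seats).
Remainders in descending order: Pinehurst 0.925, Claybrook 0.703, Stonebridge 0.677, Rivermont 0.471, Millford 0.183, Oakdale 0.041.
The surplus seats go to Pinehurst, Claybrook, Stonebridge.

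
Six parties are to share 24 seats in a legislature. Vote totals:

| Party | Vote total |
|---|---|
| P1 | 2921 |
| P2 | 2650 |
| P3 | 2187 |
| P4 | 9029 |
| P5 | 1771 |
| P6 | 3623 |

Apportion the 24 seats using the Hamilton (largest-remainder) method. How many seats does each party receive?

Total 22181; standard divisor 22181/24 ≈ 924.208.
Standard quotas: P1 3.1605, P2 2.8673, P3 2.3663, P4 9.7694, P5 1.9162, P6 3.9201.
Lower quotas: P1 3, P2 2, P3 2, P4 9, P5 1, P6 3 (sum 20, leaving 4 seats).
Remainders in descending order: P6 0.9201, P5 0.9162, P2 0.8673, P4 0.7694, P3 0.3663, P1 0.1605.
Largest remainders: P6, P5, P2, P4 receive the extra seats.

P1: 3, P2: 3, P3: 2, P4: 10, P5: 2, P6: 4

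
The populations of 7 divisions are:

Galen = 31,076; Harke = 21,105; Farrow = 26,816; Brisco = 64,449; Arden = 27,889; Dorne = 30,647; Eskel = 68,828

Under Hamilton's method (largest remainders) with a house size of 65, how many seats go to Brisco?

16

Standard divisor: 270810 ÷ 65 ≈ 4166.308.
Standard quotas: Galen 7.4589, Harke 5.0656, Farrow 6.4364, Brisco 15.4691, Arden 6.6939, Dorne 7.3559, Eskel 16.5201.
Lower quotas: Galen 7, Harke 5, Farrow 6, Brisco 15, Arden 6, Dorne 7, Eskel 16 (sum 62, leaving 3 seats).
Remainders in descending order: Arden 0.6939, Eskel 0.5201, Brisco 0.4691, Galen 0.4589, Farrow 0.4364, Dorne 0.3559, Harke 0.0656.
Largest remainders: Arden, Eskel, Brisco receive the extra seats.
Brisco receives 16.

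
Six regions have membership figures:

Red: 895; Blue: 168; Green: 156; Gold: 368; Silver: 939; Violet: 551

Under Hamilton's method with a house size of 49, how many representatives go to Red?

14

The standard divisor is 3077/49 ≈ 62.796.
Standard quotas: Red 14.253, Blue 2.675, Green 2.484, Gold 5.860, Silver 14.953, Violet 8.774.
Lower quotas: Red 14, Blue 2, Green 2, Gold 5, Silver 14, Violet 8 (sum 45, leaving 4 seats).
Remainders in descending order: Silver 0.953, Gold 0.860, Violet 0.774, Blue 0.675, Green 0.484, Red 0.253.
The surplus seats go to Silver, Gold, Violet, Blue.
Red receives 14.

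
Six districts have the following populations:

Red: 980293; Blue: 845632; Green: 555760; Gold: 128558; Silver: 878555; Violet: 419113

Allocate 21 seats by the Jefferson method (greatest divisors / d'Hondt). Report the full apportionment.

Red 6, Blue 5, Green 3, Gold 0, Silver 5, Violet 2

Standard divisor 3807911/21 ≈ 181329.095; standard quotas: Red 5.406, Blue 4.664, Green 3.065, Gold 0.709, Silver 4.845, Violet 2.311.
Rounding down gives 5, 4, 3, 0, 4, 2 = 18 seats, so the divisor must be adjusted.
With modified divisor 154900: modified quotas Red 6.329, Blue 5.459, Green 3.588, Gold 0.830, Silver 5.672, Violet 2.706.
Rounding down: Red 6, Blue 5, Green 3, Gold 0, Silver 5, Violet 2 (total 21).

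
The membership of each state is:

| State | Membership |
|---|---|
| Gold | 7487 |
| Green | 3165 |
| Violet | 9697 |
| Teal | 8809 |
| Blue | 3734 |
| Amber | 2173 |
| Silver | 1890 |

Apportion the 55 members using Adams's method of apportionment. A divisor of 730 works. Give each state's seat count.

With modified divisor 730: modified quotas Gold 10.256, Green 4.336, Violet 13.284, Teal 12.067, Blue 5.115, Amber 2.977, Silver 2.589.
Rounding up: Gold 11, Green 5, Violet 14, Teal 13, Blue 6, Amber 3, Silver 3 (total 55).

Gold 11; Green 5; Violet 14; Teal 13; Blue 6; Amber 3; Silver 3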